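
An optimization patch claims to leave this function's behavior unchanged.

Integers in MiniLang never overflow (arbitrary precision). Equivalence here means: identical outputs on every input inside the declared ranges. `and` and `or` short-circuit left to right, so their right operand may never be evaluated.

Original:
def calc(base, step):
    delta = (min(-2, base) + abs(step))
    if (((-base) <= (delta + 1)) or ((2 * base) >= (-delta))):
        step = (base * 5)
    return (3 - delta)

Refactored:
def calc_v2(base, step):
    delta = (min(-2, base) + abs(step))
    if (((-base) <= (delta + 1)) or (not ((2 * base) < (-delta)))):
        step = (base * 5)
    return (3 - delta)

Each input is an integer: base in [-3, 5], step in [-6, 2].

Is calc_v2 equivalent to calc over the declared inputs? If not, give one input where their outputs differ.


This is a faithful refactor — boolean connective usage differs, and comparison usage differs, but the computed results match everywhere.
One worked example (base=2, step=-2) — calc: delta = 0; (((-base) <= (delta + 1)) or ((2 * base) >= (-delta))) -> true; step = 10; return 3; calc_v2: delta = 0; (((-base) <= (delta + 1)) or (not ((2 * base) < (-delta)))) -> true; step = 10; return 3; agreement on 3.
Sweeping the whole domain (81 inputs) finds no disagreement.
verdict: equivalent


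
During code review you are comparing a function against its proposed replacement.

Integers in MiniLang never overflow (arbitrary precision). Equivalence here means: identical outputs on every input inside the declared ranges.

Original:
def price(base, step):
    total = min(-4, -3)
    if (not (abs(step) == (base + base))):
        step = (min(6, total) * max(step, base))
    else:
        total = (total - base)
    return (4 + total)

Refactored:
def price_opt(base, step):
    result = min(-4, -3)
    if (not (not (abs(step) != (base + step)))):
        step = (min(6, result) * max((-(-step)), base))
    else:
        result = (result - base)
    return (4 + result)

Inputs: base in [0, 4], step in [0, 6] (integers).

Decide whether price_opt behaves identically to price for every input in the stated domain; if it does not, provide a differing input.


Consider the input base=1, step=2.
price: total = -4; (not (abs(step) == (base + base))) -> false; total = -5; return -1
price_opt: result = -4; (not (not (abs(step) != (base + step)))) -> true; step = -8; return 0
-1 != 0, so the rewrite changes behavior.
verdict: not equivalent; witness: base=1, step=2


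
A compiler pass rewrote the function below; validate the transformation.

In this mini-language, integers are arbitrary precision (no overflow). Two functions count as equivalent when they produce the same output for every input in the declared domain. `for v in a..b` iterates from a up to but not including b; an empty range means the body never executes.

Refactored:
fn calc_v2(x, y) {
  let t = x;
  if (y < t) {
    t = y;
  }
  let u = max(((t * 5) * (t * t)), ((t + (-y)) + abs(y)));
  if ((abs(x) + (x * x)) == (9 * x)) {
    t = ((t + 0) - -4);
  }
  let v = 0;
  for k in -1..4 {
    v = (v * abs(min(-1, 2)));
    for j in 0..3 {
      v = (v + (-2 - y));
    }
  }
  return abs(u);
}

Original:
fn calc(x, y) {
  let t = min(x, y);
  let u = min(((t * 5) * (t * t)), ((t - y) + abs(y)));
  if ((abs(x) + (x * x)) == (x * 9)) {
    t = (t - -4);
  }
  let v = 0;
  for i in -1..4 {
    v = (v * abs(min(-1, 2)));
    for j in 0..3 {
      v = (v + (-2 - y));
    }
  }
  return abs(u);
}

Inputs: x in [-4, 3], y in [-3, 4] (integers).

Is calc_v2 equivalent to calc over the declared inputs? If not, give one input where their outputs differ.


At x=-4, y=-3: calc gives 320, calc_v2 gives 2.
verdict: not equivalent; witness: x=-4, y=-3


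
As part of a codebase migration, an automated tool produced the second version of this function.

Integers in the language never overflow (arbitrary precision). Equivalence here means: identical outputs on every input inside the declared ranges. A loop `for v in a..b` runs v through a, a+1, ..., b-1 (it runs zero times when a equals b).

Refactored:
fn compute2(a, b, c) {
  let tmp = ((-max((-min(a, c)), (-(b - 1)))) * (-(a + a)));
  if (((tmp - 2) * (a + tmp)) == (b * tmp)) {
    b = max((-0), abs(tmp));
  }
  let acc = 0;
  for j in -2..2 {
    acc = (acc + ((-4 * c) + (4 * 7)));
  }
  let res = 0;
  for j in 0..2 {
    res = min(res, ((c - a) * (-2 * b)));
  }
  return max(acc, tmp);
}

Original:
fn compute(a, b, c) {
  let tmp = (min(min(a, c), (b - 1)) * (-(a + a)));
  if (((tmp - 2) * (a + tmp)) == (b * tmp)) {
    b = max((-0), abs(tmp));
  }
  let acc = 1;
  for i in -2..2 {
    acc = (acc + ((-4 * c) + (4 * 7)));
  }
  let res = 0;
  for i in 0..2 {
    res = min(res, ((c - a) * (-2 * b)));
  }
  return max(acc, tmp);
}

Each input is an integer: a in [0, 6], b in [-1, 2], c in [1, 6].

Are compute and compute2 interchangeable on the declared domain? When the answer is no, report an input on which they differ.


The rewrite breaks on a=0, b=-1, c=1, where the results are 97 and 96.
compute: tmp=0, then (((tmp - 2) * (a + tmp)) == (b * tmp)) is true, then b=0, then acc=1, then (i=-2), then acc=25, then (i=-1), then acc=49, then (i=0), then acc=73, then (i=1), then acc=97, then res=0, then (i=0), then res=0, then (i=1), then res=0, then returns 97
compute2: tmp=0, then (((tmp - 2) * (a + tmp)) == (b * tmp)) is true, then b=0, then acc=0, then (j=-2), then acc=24, then (j=-1), then acc=48, then (j=0), then acc=72, then (j=1), then acc=96, then res=0, then (j=0), then res=0, then (j=1), then res=0, then returns 96
verdict: not equivalent; witness: a=0, b=-1, c=1


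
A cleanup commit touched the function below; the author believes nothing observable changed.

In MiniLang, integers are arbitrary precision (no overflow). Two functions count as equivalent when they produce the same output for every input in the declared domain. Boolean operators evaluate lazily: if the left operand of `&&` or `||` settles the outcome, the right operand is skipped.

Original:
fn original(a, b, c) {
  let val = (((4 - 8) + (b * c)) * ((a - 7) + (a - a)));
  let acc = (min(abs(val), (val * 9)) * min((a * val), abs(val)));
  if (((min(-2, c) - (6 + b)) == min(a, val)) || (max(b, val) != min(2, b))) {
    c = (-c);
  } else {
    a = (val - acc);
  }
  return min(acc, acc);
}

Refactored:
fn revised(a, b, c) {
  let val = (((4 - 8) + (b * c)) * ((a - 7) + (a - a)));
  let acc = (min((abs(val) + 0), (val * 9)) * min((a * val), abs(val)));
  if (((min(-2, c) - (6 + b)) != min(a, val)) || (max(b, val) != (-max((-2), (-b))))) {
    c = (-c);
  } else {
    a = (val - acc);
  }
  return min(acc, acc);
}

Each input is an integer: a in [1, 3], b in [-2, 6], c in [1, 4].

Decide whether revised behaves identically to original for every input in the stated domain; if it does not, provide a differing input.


The one real change (`((min(-2, c) - (6 + b)) == min(a, val))` became `((min(-2, c) - (6 + b)) != min(a, val))`) has no effect anywhere in the declared ranges.
One worked example (a=2, b=1, c=2) — original: val = 10; acc = 100; (((min(-2, c) - (6 + b)) == min(a, val)) || (max(b, val) != min(2, b))) -> true; c = -2; return 100; revised: val = 10; acc = 100; (((min(-2, c) - (6 + b)) != min(a, val)) || (max(b, val) != (-max((-2), (-b))))) -> true; c = -2; return 100; agreement on 100.
Checked all 108 inputs in the declared domain: the outputs agree on every one.
verdict: equivalent


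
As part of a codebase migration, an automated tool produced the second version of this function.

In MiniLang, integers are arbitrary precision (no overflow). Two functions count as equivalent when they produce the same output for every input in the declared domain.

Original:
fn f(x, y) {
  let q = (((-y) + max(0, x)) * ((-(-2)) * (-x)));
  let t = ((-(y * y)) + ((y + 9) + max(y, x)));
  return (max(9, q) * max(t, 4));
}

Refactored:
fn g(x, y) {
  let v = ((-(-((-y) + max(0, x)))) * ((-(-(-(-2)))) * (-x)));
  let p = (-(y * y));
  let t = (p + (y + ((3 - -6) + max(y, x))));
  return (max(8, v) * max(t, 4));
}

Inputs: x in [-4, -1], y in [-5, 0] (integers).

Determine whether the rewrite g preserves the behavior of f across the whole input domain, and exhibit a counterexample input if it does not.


Consider the input x=-4, y=-1.
f: q=8, then t=6, then returns 54
g: v=8, then p=-1, then t=6, then returns 48
54 != 48, so the rewrite changes behavior.
verdict: not equivalent; witness: x=-4, y=-1


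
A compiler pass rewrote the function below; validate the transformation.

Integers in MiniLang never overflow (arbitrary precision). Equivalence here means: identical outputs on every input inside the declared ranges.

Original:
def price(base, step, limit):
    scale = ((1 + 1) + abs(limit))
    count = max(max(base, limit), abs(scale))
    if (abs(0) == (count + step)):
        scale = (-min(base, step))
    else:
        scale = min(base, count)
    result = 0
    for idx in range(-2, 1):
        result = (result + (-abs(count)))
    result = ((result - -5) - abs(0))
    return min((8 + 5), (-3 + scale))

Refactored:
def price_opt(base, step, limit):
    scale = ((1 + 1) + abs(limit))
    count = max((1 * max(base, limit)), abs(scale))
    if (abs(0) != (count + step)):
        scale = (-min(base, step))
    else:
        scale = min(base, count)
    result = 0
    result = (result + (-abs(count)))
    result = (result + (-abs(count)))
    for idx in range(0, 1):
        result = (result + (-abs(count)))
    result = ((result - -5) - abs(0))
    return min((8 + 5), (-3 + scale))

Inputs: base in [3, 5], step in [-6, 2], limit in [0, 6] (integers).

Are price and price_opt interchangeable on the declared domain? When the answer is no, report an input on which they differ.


There is a counterexample at base=3, step=-6, limit=0: 0 on one side, 3 on the other.
price: scale := 2 | count := 3 | (abs(0) == (count + step)): false | scale := 3 | result := 0 | iter idx=-2: | result := -3 | iter idx=-1: | result := -6 | iter idx=0: | result := -9 | result := -4 | result 0
price_opt: scale := 2 | count := 3 | (abs(0) != (count + step)): true | scale := 6 | result := 0 | result := -3 | result := -6 | iter idx=0: | result := -9 | result := -4 | result 3
verdict: not equivalent; witness: base=3, step=-6, limit=0


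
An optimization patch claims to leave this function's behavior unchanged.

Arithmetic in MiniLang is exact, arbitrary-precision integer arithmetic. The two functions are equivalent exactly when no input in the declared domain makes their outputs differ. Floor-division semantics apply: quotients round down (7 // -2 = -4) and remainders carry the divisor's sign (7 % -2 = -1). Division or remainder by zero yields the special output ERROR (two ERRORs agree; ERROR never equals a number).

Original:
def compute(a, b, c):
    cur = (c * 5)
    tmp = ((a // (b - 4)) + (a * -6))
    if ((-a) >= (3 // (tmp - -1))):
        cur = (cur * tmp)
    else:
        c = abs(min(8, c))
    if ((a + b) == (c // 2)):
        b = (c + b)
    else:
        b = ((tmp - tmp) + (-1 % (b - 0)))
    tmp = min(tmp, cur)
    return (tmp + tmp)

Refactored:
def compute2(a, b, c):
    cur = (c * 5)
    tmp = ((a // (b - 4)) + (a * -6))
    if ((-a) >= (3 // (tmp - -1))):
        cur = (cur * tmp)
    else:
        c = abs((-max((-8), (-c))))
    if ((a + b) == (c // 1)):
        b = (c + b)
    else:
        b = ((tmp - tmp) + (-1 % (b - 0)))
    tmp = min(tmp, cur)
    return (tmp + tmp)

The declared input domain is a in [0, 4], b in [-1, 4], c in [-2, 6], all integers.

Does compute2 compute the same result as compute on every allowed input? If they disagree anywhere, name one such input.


The rewrite breaks on a=0, b=0, c=-1, where the results are -10 and ERROR.
compute: cur=-5, then tmp=0, then ((-a) >= (3 // (tmp - -1))) is false, then c=1, then ((a + b) == (c // 2)) is true, then b=1, then tmp=-5, then returns -10
compute2: cur=-5, then tmp=0, then ((-a) >= (3 // (tmp - -1))) is false, then c=1, then ((a + b) == (c // 1)) is false, then a zero divisor aborts: ERROR
verdict: not equivalent; witness: a=0, b=0, c=-1


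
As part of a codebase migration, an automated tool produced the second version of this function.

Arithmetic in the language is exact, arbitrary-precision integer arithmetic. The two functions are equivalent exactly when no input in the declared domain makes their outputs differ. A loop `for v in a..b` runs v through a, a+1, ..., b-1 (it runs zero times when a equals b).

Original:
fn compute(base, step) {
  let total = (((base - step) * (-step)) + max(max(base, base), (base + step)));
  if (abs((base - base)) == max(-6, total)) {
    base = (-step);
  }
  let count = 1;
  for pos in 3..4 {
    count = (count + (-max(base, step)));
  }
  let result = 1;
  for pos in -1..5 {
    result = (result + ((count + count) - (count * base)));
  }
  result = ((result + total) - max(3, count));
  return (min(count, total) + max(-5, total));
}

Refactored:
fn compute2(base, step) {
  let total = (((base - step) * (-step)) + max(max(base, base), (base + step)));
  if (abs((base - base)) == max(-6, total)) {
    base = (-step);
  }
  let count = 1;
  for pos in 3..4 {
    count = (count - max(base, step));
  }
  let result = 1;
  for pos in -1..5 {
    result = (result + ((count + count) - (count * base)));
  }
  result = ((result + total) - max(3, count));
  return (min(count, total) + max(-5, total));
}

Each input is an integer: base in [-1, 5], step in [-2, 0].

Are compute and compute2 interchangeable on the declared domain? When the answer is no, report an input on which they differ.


This is a faithful refactor — arithmetic usage differs, but the computed results match everywhere.
As a probe, take base=-1, step=0: compute runs total becomes -1; next (abs((base - base)) == max(-6, total)) evaluates to false; next count becomes 1; next at pos=3:; next count becomes 1; next result becomes 1; next at pos=-1:; next result becomes 4; next at pos=0:; next result becomes 7; next at pos=1:; next result becomes 10; next at pos=2:; next result becomes 13; next at pos=3:; next result becomes 16; next at pos=4:; next result becomes 19; next result becomes 15; next final value -2; compute2 runs total becomes -1; next (abs((base - base)) == max(-6, total)) evaluates to false; next count becomes 1; next at pos=3:; next count becomes 1; next result becomes 1; next at pos=-1:; next result becomes 4; next at pos=0:; next result becomes 7; next at pos=1:; next result becomes 10; next at pos=2:; next result becomes 13; next at pos=3:; next result becomes 16; next at pos=4:; next result becomes 19; next result becomes 15; next final value -2; both end at -2.
Across all 21 domain points the two functions coincide.
verdict: equivalent


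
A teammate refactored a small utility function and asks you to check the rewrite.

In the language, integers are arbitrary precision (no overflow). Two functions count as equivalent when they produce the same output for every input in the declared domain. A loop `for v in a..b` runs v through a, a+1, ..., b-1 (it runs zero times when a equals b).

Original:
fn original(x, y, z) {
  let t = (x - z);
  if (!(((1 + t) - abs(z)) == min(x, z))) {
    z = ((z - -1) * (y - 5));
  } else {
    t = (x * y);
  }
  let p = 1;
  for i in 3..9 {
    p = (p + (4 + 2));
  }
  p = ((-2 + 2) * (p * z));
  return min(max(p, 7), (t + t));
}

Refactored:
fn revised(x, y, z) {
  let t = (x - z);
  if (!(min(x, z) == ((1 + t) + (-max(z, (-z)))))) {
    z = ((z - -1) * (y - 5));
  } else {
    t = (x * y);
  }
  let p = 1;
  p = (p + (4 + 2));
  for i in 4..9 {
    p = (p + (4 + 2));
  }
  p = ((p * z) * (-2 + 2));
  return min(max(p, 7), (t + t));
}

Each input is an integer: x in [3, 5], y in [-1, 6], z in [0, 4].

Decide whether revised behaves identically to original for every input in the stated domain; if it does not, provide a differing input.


The two are interchangeable: statement counts differ, plus constant usage differs, plus min/max/abs usage differs, plus loop structure differs, plus arithmetic usage differs, and every declared input agrees.
Tracing x=4, y=-1, z=4: original: t becomes 0; next (!(((1 + t) - abs(z)) == min(x, z))) evaluates to true; next z becomes -30; next p becomes 1; next at i=3:; next p becomes 7; next at i=4:; next p becomes 13; next at i=5:; next p becomes 19; next at i=6:; next p becomes 25; next at i=7:; next p becomes 31; next at i=8:; next p becomes 37; next p becomes 0; next final value 0 | revised: t becomes 0; next (!(min(x, z) == ((1 + t) + (-max(z, (-z)))))) evaluates to true; next z becomes -30; next p becomes 1; next p becomes 7; next at i=4:; next p becomes 13; next at i=5:; next p becomes 19; next at i=6:; next p becomes 25; next at i=7:; next p becomes 31; next at i=8:; next p becomes 37; next p becomes 0; next final value 0 — matching result 0.
Across all 120 domain points the two functions coincide.
verdict: equivalent


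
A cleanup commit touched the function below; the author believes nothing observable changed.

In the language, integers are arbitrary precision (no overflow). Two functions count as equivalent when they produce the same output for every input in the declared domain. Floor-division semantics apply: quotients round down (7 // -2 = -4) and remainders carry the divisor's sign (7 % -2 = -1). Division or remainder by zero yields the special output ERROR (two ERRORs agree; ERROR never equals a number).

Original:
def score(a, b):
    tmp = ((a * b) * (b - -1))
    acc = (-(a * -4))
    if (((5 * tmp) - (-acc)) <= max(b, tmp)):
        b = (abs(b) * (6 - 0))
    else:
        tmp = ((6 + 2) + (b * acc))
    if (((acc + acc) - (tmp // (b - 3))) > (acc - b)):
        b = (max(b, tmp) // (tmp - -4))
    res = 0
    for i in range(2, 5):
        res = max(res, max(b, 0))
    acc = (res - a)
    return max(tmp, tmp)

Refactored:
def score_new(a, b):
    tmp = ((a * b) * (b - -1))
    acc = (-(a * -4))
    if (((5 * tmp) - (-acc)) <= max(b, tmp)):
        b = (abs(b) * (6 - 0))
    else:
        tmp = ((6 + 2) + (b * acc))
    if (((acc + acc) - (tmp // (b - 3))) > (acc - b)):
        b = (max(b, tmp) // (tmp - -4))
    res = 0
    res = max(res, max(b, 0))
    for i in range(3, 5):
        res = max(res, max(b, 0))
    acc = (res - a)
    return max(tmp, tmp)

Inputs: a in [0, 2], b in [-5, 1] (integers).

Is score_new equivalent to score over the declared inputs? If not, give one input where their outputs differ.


Differences: constant usage differs; min/max/abs usage differs; statement counts differ; loop structure differs — yet all 21 inputs agree.
verdict: equivalent


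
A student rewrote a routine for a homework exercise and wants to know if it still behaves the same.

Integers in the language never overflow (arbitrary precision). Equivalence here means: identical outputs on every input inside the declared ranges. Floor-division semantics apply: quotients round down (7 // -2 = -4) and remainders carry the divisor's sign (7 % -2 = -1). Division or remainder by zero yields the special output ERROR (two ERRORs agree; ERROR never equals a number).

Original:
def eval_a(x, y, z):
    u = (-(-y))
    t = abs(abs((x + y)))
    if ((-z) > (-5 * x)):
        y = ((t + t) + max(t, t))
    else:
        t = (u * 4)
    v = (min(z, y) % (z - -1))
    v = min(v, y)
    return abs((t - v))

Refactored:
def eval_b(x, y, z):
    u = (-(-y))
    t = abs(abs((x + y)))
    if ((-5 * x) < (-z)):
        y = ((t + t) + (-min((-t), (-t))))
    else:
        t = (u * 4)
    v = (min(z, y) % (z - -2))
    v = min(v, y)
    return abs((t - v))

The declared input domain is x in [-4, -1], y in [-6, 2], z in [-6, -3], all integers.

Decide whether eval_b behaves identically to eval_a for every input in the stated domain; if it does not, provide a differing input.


Run the pair on x=-4, y=-1, z=-6.
eval_a: u := -1 | t := 5 | ((-z) > (-5 * x)): false | t := -4 | v := -1 | v := -1 | result 3
eval_b: u := -1 | t := 5 | ((-5 * x) < (-z)): false | t := -4 | v := -2 | v := -2 | result 2
3 and 2 differ, so these are not the same function on this domain.
verdict: not equivalent; witness: x=-4, y=-1, z=-6


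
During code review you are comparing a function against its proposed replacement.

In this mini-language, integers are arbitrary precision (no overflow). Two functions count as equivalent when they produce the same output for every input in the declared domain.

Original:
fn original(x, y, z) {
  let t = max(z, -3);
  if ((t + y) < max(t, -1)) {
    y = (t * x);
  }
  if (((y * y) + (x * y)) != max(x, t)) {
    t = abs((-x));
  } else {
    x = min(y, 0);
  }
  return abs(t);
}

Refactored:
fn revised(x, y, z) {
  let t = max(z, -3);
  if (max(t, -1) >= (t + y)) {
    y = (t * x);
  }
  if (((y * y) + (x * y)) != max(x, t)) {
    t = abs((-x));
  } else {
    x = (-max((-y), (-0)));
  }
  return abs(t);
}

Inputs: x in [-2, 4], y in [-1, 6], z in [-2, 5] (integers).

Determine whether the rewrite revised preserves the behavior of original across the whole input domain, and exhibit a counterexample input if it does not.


Consider the input x=0, y=1, z=-2.
original: t := -2 | ((t + y) < max(t, -1)): false | (((y * y) + (x * y)) != max(x, t)): true | t := 0 | result 0
revised: t := -2 | (max(t, -1) >= (t + y)): true | y := 0 | (((y * y) + (x * y)) != max(x, t)): false | x := 0 | result 2
0 vs 2 — the two versions disagree here.
verdict: not equivalent; witness: x=0, y=1, z=-2


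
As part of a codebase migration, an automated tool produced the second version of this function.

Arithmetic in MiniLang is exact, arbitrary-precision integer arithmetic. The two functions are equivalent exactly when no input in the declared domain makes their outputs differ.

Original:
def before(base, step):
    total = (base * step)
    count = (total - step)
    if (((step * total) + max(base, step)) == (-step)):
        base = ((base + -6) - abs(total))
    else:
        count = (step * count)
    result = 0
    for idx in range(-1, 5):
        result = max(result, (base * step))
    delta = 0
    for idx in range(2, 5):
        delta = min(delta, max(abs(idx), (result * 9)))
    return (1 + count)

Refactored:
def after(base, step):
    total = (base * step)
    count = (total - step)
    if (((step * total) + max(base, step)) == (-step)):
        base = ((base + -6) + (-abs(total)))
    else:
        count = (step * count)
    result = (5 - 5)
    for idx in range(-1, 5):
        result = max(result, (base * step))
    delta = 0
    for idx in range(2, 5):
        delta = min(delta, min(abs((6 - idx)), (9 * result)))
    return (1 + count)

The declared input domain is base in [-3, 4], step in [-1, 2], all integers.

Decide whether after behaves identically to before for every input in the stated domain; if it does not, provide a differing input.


There is a behavioral-looking edit here, yet the outcome never shifts on this domain.
One worked example (base=4, step=2) — before: total = 8; count = 6; (((step * total) + max(base, step)) == (-step)) -> false; count = 12; result = 0; [idx=-1]; result = 8; [idx=0]; result = 8; [idx=1]; result = 8; [idx=2]; result = 8; [idx=3]; result = 8; [idx=4]; result = 8; delta = 0; [idx=2]; delta = 0; [idx=3]; delta = 0; [idx=4]; delta = 0; return 13; after: total = 8; count = 6; (((step * total) + max(base, step)) == (-step)) -> false; count = 12; result = 0; [idx=-1]; result = 8; [idx=0]; result = 8; [idx=1]; result = 8; [idx=2]; result = 8; [idx=3]; result = 8; [idx=4]; result = 8; delta = 0; [idx=2]; delta = 0; [idx=3]; delta = 0; [idx=4]; delta = 0; return 13; agreement on 13.
Checked all 32 inputs in the declared domain: the outputs agree on every one.
verdict: equivalent


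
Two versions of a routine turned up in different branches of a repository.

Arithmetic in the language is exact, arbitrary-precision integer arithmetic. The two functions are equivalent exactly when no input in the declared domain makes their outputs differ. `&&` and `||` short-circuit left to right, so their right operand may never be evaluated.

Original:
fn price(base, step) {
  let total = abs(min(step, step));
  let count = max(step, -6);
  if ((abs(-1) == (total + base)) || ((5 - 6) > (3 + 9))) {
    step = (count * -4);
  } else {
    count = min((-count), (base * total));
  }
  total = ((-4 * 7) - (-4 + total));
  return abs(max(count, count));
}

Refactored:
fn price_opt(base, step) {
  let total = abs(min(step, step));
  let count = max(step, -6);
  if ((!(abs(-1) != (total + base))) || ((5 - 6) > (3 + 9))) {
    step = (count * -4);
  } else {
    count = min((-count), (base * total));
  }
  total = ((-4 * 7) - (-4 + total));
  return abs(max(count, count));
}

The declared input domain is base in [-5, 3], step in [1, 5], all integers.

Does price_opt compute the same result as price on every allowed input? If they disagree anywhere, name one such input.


Equivalent — the differences include comparison usage differs; also boolean connective usage differs, yet no declared input distinguishes the two.
As a probe, take base=1, step=1: price runs total = 1; count = 1; ((abs(-1) == (total + base)) || ((5 - 6) > (3 + 9))) -> false; count = -1; total = -25; return 1; price_opt runs total = 1; count = 1; ((!(abs(-1) != (total + base))) || ((5 - 6) > (3 + 9))) -> false; count = -1; total = -25; return 1; both end at 1.
Across all 45 domain points the two functions coincide.
verdict: equivalent


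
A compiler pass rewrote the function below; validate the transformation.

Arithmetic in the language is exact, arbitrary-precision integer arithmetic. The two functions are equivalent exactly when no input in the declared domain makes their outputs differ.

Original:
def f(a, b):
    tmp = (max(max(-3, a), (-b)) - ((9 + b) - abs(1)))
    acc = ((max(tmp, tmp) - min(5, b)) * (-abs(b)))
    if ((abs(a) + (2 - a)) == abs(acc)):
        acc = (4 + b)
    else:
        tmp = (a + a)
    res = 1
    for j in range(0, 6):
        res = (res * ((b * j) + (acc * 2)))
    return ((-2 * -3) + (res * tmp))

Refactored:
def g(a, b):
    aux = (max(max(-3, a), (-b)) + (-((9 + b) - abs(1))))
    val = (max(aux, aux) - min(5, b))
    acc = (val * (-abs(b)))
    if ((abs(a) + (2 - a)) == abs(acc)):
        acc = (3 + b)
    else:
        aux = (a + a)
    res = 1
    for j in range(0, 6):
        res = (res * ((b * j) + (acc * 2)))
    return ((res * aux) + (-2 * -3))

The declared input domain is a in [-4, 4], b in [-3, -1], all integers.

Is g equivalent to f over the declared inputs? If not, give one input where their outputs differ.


These are not equivalent — on a=4, b=-1 the outputs split (-2154 vs 6).
f: tmp=-3, then acc=2, then ((abs(a) + (2 - a)) == abs(acc)) is true, then acc=3, then res=1, then (j=0), then res=6, then (j=1), then res=30, then (j=2), then res=120, then (j=3), then res=360, then (j=4), then res=720, then (j=5), then res=720, then returns -2154
g: aux=-3, then val=-2, then acc=2, then ((abs(a) + (2 - a)) == abs(acc)) is true, then acc=2, then res=1, then (j=0), then res=4, then (j=1), then res=12, then (j=2), then res=24, then (j=3), then res=24, then (j=4), then res=0, then (j=5), then res=0, then returns 6
verdict: not equivalent; witness: a=4, b=-1


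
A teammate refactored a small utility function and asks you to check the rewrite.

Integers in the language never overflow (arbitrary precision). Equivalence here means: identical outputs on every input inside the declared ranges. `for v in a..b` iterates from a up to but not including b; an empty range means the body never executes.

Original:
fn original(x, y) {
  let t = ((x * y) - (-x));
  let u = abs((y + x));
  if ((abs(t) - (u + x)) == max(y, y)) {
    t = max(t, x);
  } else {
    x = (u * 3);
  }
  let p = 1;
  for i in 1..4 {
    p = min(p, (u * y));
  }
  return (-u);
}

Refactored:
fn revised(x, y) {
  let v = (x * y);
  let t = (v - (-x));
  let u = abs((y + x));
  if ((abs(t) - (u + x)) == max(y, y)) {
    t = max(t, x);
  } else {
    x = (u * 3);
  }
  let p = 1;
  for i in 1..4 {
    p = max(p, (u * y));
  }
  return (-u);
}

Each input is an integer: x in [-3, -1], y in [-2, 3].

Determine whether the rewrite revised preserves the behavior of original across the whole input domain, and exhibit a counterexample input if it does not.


The edit looks behavioral (`min(p, (u * y))` became `max(p, (u * y))`), but over these ranges it never changes the outcome.
Tracing x=-3, y=3: original: t := -12 | u := 0 | ((abs(t) - (u + x)) == max(y, y)): false | x := 0 | p := 1 | iter i=1: | p := 0 | iter i=2: | p := 0 | iter i=3: | p := 0 | result 0 | revised: v := -9 | t := -12 | u := 0 | ((abs(t) - (u + x)) == max(y, y)): false | x := 0 | p := 1 | iter i=1: | p := 1 | iter i=2: | p := 1 | iter i=3: | p := 1 | result 0 — matching result 0.
Checked all 18 inputs in the declared domain: the outputs agree on every one.
verdict: equivalent


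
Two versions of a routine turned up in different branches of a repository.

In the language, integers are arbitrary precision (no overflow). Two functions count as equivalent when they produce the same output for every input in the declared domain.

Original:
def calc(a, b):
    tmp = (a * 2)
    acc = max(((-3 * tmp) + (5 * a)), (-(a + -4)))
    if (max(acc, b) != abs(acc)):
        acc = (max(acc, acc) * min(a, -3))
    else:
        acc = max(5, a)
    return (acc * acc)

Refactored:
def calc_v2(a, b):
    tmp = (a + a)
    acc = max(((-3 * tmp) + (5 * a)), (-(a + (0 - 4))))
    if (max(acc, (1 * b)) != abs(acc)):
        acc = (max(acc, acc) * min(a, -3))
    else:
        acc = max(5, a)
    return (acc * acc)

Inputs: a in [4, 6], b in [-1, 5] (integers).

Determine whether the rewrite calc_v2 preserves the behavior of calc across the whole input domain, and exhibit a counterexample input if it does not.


Behavior is preserved: although constant usage differs, and arithmetic usage differs, the outputs never diverge.
Tracing a=5, b=0: calc: tmp=10, then acc=-1, then (max(acc, b) != abs(acc)) is true, then acc=3, then returns 9 | calc_v2: tmp=10, then acc=-1, then (max(acc, (1 * b)) != abs(acc)) is true, then acc=3, then returns 9 — matching result 9.
An exhaustive pass over the 21 declared inputs shows identical outputs.
verdict: equivalent


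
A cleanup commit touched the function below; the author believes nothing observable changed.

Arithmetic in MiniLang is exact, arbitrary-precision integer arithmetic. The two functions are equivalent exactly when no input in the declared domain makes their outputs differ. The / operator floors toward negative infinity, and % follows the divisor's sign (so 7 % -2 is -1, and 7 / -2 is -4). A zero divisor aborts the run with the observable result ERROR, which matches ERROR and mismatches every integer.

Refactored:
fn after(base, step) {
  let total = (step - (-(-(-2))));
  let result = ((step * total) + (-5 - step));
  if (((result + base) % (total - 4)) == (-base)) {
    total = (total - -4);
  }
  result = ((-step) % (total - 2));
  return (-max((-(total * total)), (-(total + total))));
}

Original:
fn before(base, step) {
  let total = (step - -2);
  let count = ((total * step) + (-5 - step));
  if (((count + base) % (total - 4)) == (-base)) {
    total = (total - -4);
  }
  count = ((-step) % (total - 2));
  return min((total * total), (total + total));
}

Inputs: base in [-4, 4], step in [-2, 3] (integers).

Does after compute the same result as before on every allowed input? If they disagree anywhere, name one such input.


The two versions differ — the changes include local variable names differ; also min/max/abs usage differs.
One worked example (base=2, step=3) — before: total := 5 | count := 7 | (((count + base) % (total - 4)) == (-base)): false | count := 0 | result 10; after: total := 5 | result := 7 | (((result + base) % (total - 4)) == (-base)): false | result := 0 | result 10; agreement on 10.
Across all 54 domain points the two functions coincide.
verdict: equivalent


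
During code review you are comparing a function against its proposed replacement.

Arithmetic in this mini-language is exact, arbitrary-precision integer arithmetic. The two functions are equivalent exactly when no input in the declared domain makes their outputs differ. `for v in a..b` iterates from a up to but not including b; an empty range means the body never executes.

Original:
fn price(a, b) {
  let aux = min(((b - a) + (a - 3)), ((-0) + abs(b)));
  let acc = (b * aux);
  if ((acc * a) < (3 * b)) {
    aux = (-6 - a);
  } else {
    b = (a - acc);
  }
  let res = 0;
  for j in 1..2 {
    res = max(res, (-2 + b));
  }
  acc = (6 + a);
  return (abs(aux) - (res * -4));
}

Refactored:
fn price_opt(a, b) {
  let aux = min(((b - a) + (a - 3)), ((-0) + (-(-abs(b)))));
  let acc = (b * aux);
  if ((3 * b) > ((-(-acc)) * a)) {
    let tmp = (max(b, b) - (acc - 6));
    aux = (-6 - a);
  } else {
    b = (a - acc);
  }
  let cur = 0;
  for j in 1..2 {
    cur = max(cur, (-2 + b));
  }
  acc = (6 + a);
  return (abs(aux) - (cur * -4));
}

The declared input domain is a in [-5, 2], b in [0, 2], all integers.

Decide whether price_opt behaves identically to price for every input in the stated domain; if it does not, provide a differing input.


Comparing the listings, the differences include: comparison usage differs, and constant usage differs, and min/max/abs usage differs, and local variable names differ, and statement counts differ, and arithmetic usage differs.
One worked example (a=-2, b=2) — price: aux = -1; acc = -2; ((acc * a) < (3 * b)) -> true; aux = -4; res = 0; [j=1]; res = 0; acc = 4; return 4; price_opt: aux = -1; acc = -2; ((3 * b) > ((-(-acc)) * a)) -> true; tmp = 10; aux = -4; cur = 0; [j=1]; cur = 0; acc = 4; return 4; agreement on 4.
Checked all 24 inputs in the declared domain: the outputs agree on every one.
verdict: equivalent


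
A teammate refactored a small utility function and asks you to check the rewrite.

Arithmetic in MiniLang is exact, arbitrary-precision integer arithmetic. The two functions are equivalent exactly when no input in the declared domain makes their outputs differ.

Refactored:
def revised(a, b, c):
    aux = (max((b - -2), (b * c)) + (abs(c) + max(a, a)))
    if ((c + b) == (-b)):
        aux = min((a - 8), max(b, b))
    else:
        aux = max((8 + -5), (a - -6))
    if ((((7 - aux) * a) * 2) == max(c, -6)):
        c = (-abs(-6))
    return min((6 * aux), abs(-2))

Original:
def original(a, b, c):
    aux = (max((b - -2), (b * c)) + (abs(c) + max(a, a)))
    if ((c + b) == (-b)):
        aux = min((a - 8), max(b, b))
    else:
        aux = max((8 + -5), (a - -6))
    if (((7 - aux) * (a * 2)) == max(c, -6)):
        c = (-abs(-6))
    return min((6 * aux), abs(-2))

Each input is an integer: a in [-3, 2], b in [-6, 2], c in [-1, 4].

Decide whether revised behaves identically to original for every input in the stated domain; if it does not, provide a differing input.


Behavior is preserved: although same computation, different form, the outputs never diverge.
One worked example (a=-1, b=-5, c=2) — original: aux=-2, then ((c + b) == (-b)) is false, then aux=5, then (((7 - aux) * (a * 2)) == max(c, -6)) is false, then returns 2; revised: aux=-2, then ((c + b) == (-b)) is false, then aux=5, then ((((7 - aux) * a) * 2) == max(c, -6)) is false, then returns 2; agreement on 2.
Sweeping the whole domain (324 inputs) finds no disagreement.
verdict: equivalent


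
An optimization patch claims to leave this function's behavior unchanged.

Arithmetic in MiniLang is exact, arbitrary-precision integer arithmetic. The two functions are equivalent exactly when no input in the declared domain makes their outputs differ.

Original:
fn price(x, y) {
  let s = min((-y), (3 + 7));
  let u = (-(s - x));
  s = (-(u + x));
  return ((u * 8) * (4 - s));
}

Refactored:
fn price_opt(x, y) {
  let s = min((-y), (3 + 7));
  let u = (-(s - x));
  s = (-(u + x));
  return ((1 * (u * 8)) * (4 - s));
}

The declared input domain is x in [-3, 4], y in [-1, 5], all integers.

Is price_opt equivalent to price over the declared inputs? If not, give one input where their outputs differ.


Comparing the listings, the differences include: arithmetic usage differs, and constant usage differs.
Spot check at x=4, y=0 — price: s becomes 0; next u becomes 4; next s becomes -8; next final value 384. price_opt: s becomes 0; next u becomes 4; next s becomes -8; next final value 384. Both give 384.
An exhaustive pass over the 56 declared inputs shows identical outputs.
verdict: equivalent


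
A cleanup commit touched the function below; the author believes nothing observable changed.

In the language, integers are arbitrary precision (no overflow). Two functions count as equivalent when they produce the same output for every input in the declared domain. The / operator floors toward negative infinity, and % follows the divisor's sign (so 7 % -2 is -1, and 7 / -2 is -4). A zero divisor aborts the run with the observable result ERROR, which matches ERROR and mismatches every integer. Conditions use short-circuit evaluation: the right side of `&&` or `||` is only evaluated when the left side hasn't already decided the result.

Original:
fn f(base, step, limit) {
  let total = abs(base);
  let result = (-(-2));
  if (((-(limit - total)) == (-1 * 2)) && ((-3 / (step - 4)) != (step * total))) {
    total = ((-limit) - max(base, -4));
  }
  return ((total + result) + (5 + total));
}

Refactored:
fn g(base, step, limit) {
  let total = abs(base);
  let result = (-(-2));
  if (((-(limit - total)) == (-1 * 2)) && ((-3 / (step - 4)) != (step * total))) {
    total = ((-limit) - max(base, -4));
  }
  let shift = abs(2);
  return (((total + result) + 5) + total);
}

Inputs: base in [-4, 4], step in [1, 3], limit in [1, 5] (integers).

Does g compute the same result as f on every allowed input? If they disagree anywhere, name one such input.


Beyond behavior-preserving changes, the revision adds an assignment to `shift` whose value nothing reads.
As a probe, take base=-2, step=1, limit=3: f runs total := 2 | result := 2 | (((-(limit - total)) == (-1 * 2)) && ((-3 / (step - 4)) != (step * total))): false | result 11; g runs total := 2 | result := 2 | (((-(limit - total)) == (-1 * 2)) && ((-3 / (step - 4)) != (step * total))): false | shift := 2 | result 11; both end at 11.
Checked all 135 inputs in the declared domain: the outputs agree on every one.
verdict: equivalent


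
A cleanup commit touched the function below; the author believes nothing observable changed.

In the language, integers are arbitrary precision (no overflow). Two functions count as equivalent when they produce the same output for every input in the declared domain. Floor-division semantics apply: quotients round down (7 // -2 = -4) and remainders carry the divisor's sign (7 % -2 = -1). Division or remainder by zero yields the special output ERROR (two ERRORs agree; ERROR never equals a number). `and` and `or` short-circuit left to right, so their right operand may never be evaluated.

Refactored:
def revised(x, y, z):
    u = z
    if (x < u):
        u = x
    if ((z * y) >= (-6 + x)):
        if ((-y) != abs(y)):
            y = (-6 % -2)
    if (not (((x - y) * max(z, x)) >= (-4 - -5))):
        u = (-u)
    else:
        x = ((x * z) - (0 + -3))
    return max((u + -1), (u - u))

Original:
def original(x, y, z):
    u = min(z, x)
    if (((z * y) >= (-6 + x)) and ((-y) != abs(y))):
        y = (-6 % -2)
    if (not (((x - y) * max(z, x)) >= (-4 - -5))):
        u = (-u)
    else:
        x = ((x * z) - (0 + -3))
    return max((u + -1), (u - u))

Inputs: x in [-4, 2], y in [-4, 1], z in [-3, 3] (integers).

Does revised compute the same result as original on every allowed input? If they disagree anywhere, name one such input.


The two versions differ — the changes include statement counts differ; also comparison usage differs; also branching structure differs; also boolean connective usage differs; also min/max/abs usage differs.
Tracing x=-4, y=0, z=0: original: u becomes -4; next (((z * y) >= (-6 + x)) and ((-y) != abs(y))) evaluates to false; next (not (((x - y) * max(z, x)) >= (-4 - -5))) evaluates to true; next u becomes 4; next final value 3 | revised: u becomes 0; next (x < u) evaluates to true; next u becomes -4; next ((z * y) >= (-6 + x)) evaluates to true; next ((-y) != abs(y)) evaluates to false; next (not (((x - y) * max(z, x)) >= (-4 - -5))) evaluates to true; next u becomes 4; next final value 3 — matching result 3.
An exhaustive pass over the 294 declared inputs shows identical outputs.
verdict: equivalent
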